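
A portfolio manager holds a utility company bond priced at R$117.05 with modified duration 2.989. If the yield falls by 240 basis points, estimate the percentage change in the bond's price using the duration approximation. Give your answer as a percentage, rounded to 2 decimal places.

Duration approximation: ΔP/P ≈ -D_mod · Δy = -2.989 × (-0.024) = +0.071736.
As a percentage: +7.1736%.

+7.17%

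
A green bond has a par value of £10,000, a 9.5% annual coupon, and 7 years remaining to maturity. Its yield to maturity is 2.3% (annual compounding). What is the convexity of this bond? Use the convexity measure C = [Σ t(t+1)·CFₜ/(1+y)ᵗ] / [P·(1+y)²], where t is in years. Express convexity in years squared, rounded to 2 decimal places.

With y = 0.023:
  t   CF        PV=CF/(1+0.023)^t    t·PV        t(t+1)·PV
  1       950.00       928.6413       928.6413       1,857.2825
  2       950.00       907.7627     1,815.5254       5,446.5763
  3       950.00       887.3536     2,662.0607      10,648.2429
  4       950.00       867.4033     3,469.6132      17,348.0660
  5       950.00       847.9016     4,239.5078      25,437.0469
  6       950.00       828.8383     4,973.0297      34,811.2079
  7    10,950.00     9,338.6626    65,370.6379     522,965.1035
  Σ                 14,606.5632    83,459.0161     618,513.5261
P = 14,606.5632.
Convexity = Σ t(t+1)·PV / [P·(1+y)²] = 618,513.5261 / (14,606.5632 × 1.046529) = 40.46224.

40.46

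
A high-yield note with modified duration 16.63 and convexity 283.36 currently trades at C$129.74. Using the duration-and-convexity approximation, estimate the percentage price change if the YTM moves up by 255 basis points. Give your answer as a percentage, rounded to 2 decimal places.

-33.19%

Duration effect: -D_mod·Δy = -16.63 × (+0.0255) = -0.424065
Convexity effect: ½·C·(Δy)² = 0.5 × 283.36 × (0.0255)² = +0.09212742
ΔP/P ≈ -0.424065 + 0.09212742 = -0.33193758
= -33.193758%.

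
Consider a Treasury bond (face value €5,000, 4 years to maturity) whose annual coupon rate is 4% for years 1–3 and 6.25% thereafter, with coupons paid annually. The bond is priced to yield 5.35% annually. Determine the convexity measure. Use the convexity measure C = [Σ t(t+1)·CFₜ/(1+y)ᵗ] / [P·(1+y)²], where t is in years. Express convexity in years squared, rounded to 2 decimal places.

With y = 0.0535:
  t   CF        PV=CF/(1+0.0535)^t    t·PV        t(t+1)·PV
  1       200.00       189.8434       189.8434         379.6868
  2       200.00       180.2025       360.4051       1,081.2153
  3       200.00       171.0513       513.1539       2,052.6156
  4     5,312.50     4,312.8145    17,251.2582      86,256.2909
  Σ                  4,853.9118    18,314.6605      89,769.8085
P = 4,853.9118.
Convexity = Σ t(t+1)·PV / [P·(1+y)²] = 89,769.8085 / (4,853.9118 × 1.109862) = 16.66362.

16.66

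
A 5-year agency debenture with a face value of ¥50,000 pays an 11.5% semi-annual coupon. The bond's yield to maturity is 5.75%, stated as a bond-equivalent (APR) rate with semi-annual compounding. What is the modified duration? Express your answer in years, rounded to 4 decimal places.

3.9494 years

Periodic yield y = 0.02875. First find Macaulay duration:
  t   CF        PV=CF/(1+0.02875)^t    t·PV
  1     2,875.00     2,794.6537     2,794.6537
  2     2,875.00     2,716.5528     5,433.1056
  3     2,875.00     2,640.6346     7,921.9037
  4     2,875.00     2,566.8380    10,267.3519
  5     2,875.00     2,495.1037    12,475.5187
  6     2,875.00     2,425.3742    14,552.2454
  7     2,875.00     2,357.5934    16,503.1540
  8     2,875.00     2,291.7069    18,333.6548
  9     2,875.00     2,227.6616    20,048.9542
  10   52,875.00    39,824.6436   398,246.4363
  Σ                 62,340.7625   506,576.9784
P = 62,340.7625; Macaulay duration = 506,576.9784 / 62,340.7625 = 8.12593 half-year periods = 4.06297 years.
Modified duration = D_Mac / (1 + y) = 4.06297 / 1.02875 = 3.94942 years.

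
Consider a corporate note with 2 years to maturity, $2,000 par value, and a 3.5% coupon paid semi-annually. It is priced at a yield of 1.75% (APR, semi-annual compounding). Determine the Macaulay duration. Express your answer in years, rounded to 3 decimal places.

Periodic yield y = 0.00875. Discount each cash flow and weight by its period:
  t   CF        PV=CF/(1+0.00875)^t    t·PV
  1        35.00        34.6964        34.6964
  2        35.00        34.3954        68.7909
  3        35.00        34.0971       102.2913
  4     2,035.00     1,965.3062     7,861.2248
  Σ                  2,068.4951     8,067.0034
Price P = Σ PV = 2,068.4951.
Macaulay duration = Σ(t·PV) / P = 8,067.0034 / 2,068.4951 = 3.89994 half-year periods.
In years: 3.89994 / 2 = 1.94997 years.

1.950 years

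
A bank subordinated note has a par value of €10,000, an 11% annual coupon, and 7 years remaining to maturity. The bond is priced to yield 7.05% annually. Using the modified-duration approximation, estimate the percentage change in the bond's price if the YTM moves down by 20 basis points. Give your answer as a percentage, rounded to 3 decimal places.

+1.009%

Periodic yield y = 0.0705. Modified duration first:
  t   CF        PV=CF/(1+0.0705)^t    t·PV
  1     1,100.00     1,027.5572     1,027.5572
  2     1,100.00       959.8853     1,919.7706
  3     1,100.00       896.6701     2,690.0102
  4     1,100.00       837.6180     3,350.4720
  5     1,100.00       782.4549     3,912.2746
  6     1,100.00       730.9247     4,385.5484
  7    11,100.00     6,889.9533    48,229.6730
  Σ                 12,125.0635    65,515.3060
P = 12,125.0635; D_Mac = 5.40330 yrs; D_mod = 5.40330/(1+0.0705) = 5.04745 yrs.
ΔP/P ≈ -D_mod · Δy = -5.04745 × (-0.002) = +0.010095 = +1.0095%.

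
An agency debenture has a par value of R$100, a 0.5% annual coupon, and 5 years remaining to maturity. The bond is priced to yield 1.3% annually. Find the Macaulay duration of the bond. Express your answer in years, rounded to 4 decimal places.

4.9493 years

Periodic yield y = 0.013. Discount each cash flow and weight by its year:
  t   CF        PV=CF/(1+0.013)^t    t·PV
  1         0.50         0.4936         0.4936
  2         0.50         0.4872         0.9745
  3         0.50         0.4810         1.4430
  4         0.50         0.4748         1.8993
  5       100.50        94.2147       471.0737
  Σ                     96.1514       475.8840
Price P = Σ PV = 96.1514.
Macaulay duration = Σ(t·PV) / P = 475.8840 / 96.1514 = 4.94932 years.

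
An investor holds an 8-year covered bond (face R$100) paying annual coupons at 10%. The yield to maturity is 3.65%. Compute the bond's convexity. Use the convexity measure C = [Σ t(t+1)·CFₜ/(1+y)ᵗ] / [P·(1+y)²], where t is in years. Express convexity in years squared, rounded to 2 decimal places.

With y = 0.0365:
  t   CF        PV=CF/(1+0.0365)^t    t·PV        t(t+1)·PV
  1        10.00         9.6479         9.6479          19.2957
  2        10.00         9.3081        18.6162          55.8486
  3        10.00         8.9803        26.9410         107.7639
  4        10.00         8.6641        34.6563         173.2817
  5        10.00         8.3590        41.7949         250.7695
  6        10.00         8.0646        48.3877         338.7142
  7        10.00         7.7806        54.4644         435.7154
  8       110.00        82.5730       660.5843       5,945.2583
  Σ                    143.3776       895.0927       7,326.6474
P = 143.3776.
Convexity = Σ t(t+1)·PV / [P·(1+y)²] = 7,326.6474 / (143.3776 × 1.074332) = 47.56475.

47.56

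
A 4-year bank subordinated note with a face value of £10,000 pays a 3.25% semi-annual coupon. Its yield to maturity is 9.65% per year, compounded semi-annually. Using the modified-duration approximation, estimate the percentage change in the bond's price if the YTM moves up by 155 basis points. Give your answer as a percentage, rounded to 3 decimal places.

-5.545%

Periodic yield y = 0.04825. Modified duration first:
  t   CF        PV=CF/(1+0.04825)^t    t·PV
  1       162.50       155.0203       155.0203
  2       162.50       147.8848       295.7697
  3       162.50       141.0778       423.2335
  4       162.50       134.5841       538.3366
  5       162.50       128.3894       641.9468
  6       162.50       122.4797       734.8782
  7       162.50       116.8421       817.8945
  8    10,162.50     6,970.7834    55,766.2674
  Σ                  7,917.0616    59,373.3469
P = 7,917.0616; D_Mac = 7.49942 half-year periods = 3.74971 yrs; D_mod = 3.74971/(1+0.04825) = 3.57711 yrs.
ΔP/P ≈ -D_mod · Δy = -3.57711 × (+0.0155) = -0.055445 = -5.5445%.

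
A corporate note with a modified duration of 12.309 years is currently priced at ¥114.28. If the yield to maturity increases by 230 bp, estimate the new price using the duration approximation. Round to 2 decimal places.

Duration approximation: ΔP/P ≈ -D_mod · Δy = -12.309 × (+0.023) = -0.283107.
New price ≈ 114.28 × (1 - 0.283107) = 81.92653204.

¥81.93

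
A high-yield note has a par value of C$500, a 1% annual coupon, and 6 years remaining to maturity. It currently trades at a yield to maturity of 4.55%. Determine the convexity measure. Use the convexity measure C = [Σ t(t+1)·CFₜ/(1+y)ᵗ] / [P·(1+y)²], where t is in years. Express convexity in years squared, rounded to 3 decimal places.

37.019

With y = 0.0455:
  t   CF        PV=CF/(1+0.0455)^t    t·PV        t(t+1)·PV
  1         5.00         4.7824         4.7824           9.5648
  2         5.00         4.5743         9.1485          27.4456
  3         5.00         4.3752        13.1256          52.5024
  4         5.00         4.1848        16.7392          83.6958
  5         5.00         4.0027        20.0134         120.0801
  6       505.00       386.6759     2,320.0557      16,240.3897
  Σ                    408.5953     2,383.8647      16,533.6784
P = 408.5953.
Convexity = Σ t(t+1)·PV / [P·(1+y)²] = 16,533.6784 / (408.5953 × 1.093070) = 37.01929.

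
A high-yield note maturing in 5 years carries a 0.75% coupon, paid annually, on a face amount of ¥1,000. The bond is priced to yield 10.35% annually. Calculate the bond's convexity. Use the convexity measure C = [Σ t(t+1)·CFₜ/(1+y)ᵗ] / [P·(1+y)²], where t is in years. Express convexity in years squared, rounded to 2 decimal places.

With y = 0.1035:
  t   CF        PV=CF/(1+0.1035)^t    t·PV        t(t+1)·PV
  1         7.50         6.7966         6.7966          13.5931
  2         7.50         6.1591        12.3182          36.9545
  3         7.50         5.5814        16.7442          66.9770
  4         7.50         5.0579        20.2317         101.1584
  5     1,007.50       615.7202     3,078.6008      18,471.6045
  Σ                    639.3151     3,134.6914      18,690.2876
P = 639.3151.
Convexity = Σ t(t+1)·PV / [P·(1+y)²] = 18,690.2876 / (639.3151 × 1.217712) = 24.00802.

24.01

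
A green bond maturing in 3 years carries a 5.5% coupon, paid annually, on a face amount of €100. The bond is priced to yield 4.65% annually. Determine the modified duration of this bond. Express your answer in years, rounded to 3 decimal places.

2.722 years

Periodic yield y = 0.0465. First find Macaulay duration:
  t   CF        PV=CF/(1+0.0465)^t    t·PV
  1         5.50         5.2556         5.2556
  2         5.50         5.0221        10.0442
  3       105.50        92.0523       276.1570
  Σ                    102.3300       291.4568
P = 102.3300; Macaulay duration = 291.4568 / 102.3300 = 2.84820 years.
Modified duration = D_Mac / (1 + y) = 2.84820 / 1.0465 = 2.72165 years.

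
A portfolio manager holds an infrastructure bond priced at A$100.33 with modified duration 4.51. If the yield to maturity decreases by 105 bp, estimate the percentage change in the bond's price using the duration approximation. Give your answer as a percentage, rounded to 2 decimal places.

+4.74%

Duration approximation: ΔP/P ≈ -D_mod · Δy = -4.51 × (-0.0105) = +0.047355.
As a percentage: +4.7355%.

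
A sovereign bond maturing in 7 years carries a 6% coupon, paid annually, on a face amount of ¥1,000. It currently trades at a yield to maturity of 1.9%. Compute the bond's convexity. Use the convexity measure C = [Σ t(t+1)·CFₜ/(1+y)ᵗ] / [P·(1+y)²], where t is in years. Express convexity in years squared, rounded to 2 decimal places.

With y = 0.019:
  t   CF        PV=CF/(1+0.019)^t    t·PV        t(t+1)·PV
  1        60.00        58.8813        58.8813         117.7625
  2        60.00        57.7834       115.5667         346.7002
  3        60.00        56.7060       170.1179         680.4715
  4        60.00        55.6486       222.5945       1,112.9727
  5        60.00        54.6110       273.0551       1,638.3308
  6        60.00        53.5928       321.5566       2,250.8960
  7     1,060.00       929.1516     6,504.0612      52,032.4894
  Σ                  1,266.3746     7,665.8333      58,179.6231
P = 1,266.3746.
Convexity = Σ t(t+1)·PV / [P·(1+y)²] = 58,179.6231 / (1,266.3746 × 1.038361) = 44.24461.

44.24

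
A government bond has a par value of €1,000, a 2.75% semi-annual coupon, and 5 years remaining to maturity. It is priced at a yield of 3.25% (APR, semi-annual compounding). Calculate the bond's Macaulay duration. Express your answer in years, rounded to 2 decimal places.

4.70 years

Periodic yield y = 0.01625. Discount each cash flow and weight by its period:
  t   CF        PV=CF/(1+0.01625)^t    t·PV
  1        13.75        13.5301        13.5301
  2        13.75        13.3138        26.6276
  3        13.75        13.1009        39.3027
  4        13.75        12.8914        51.5656
  5        13.75        12.6853        63.4264
  6        13.75        12.4824        74.8946
  7        13.75        12.2828        85.9799
  8        13.75        12.0864        96.6915
  9        13.75        11.8932       107.0385
  10    1,013.75       862.8301     8,628.3009
  Σ                    977.0965     9,187.3578
Price P = Σ PV = 977.0965.
Macaulay duration = Σ(t·PV) / P = 9,187.3578 / 977.0965 = 9.40271 half-year periods.
In years: 9.40271 / 2 = 4.70136 years.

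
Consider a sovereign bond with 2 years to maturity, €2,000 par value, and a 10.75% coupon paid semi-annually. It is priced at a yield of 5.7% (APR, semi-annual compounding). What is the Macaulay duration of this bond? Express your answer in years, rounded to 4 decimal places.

1.8593 years

Periodic yield y = 0.0285. Discount each cash flow and weight by its period:
  t   CF        PV=CF/(1+0.0285)^t    t·PV
  1       107.50       104.5211       104.5211
  2       107.50       101.6248       203.2497
  3       107.50        98.8088       296.4264
  4     2,107.50     1,883.4340     7,533.7359
  Σ                  2,188.3887     8,137.9331
Price P = Σ PV = 2,188.3887.
Macaulay duration = Σ(t·PV) / P = 8,137.9331 / 2,188.3887 = 3.71869 half-year periods.
In years: 3.71869 / 2 = 1.85934 years.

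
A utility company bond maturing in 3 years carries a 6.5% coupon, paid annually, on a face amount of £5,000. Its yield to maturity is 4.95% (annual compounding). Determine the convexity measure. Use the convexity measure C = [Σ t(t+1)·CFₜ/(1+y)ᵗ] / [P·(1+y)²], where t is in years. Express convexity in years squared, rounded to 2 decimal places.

With y = 0.0495:
  t   CF        PV=CF/(1+0.0495)^t    t·PV        t(t+1)·PV
  1       325.00       309.6713       309.6713         619.3425
  2       325.00       295.0655       590.1311       1,770.3932
  3     5,325.00     4,606.5128    13,819.5384      55,278.1537
  Σ                  5,211.2496    14,719.3408      57,667.8895
P = 5,211.2496.
Convexity = Σ t(t+1)·PV / [P·(1+y)²] = 57,667.8895 / (5,211.2496 × 1.101450) = 10.04679.

10.05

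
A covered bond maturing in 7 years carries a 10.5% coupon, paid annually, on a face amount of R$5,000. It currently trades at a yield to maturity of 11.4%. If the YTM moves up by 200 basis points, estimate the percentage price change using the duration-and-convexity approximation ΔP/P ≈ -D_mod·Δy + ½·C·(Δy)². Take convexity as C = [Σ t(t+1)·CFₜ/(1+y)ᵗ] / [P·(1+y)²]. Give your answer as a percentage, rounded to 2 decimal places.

-8.82%

With y = 0.114:
  t   CF        PV=CF/(1+0.114)^t    t·PV        t(t+1)·PV
  1       525.00       471.2747       471.2747         942.5494
  2       525.00       423.0473       846.0946       2,538.2838
  3       525.00       379.7552     1,139.2656       4,557.0624
  4       525.00       340.8934     1,363.5734       6,817.8672
  5       525.00       306.0084     1,530.0420       9,180.2520
  6       525.00       274.6934     1,648.1601      11,537.1210
  7     5,525.00     2,594.9915    18,164.9408     145,319.5263
  Σ                  4,790.6638    25,163.3513     180,892.6621
P = 4,790.6638; D_Mac = 5.25258 yrs; D_mod = 4.71506 yrs; C = 30.42670.
Duration effect: -4.71506 × (+0.02) = -0.094301
Convexity effect: 0.5 × 30.42670 × (0.02)² = +0.0060853
ΔP/P ≈ -0.094301 + 0.0060853 = -0.088216 = -8.8216%.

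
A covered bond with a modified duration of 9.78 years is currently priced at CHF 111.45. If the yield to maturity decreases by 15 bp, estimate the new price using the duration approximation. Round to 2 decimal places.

Duration approximation: ΔP/P ≈ -D_mod · Δy = -9.78 × (-0.0015) = +0.014670.
New price ≈ 111.45 × (1 + 0.014670) = 113.0849715.

CHF 113.08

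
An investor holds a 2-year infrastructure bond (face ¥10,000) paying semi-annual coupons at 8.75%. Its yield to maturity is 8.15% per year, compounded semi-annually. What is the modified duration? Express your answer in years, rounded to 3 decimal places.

Periodic yield y = 0.04075. First find Macaulay duration:
  t   CF        PV=CF/(1+0.04075)^t    t·PV
  1       437.50       420.3699       420.3699
  2       437.50       403.9106       807.8211
  3       437.50       388.0957     1,164.2870
  4    10,437.50     8,896.3285    35,585.3139
  Σ                 10,108.7047    37,977.7920
P = 10,108.7047; Macaulay duration = 37,977.7920 / 10,108.7047 = 3.75694 half-year periods = 1.87847 years.
Modified duration = D_Mac / (1 + y) = 1.87847 / 1.04075 = 1.80492 years.

1.805 years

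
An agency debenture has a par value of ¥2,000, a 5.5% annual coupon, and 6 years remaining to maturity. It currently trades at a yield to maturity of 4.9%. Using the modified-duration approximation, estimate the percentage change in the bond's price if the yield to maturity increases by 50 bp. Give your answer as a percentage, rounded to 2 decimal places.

Periodic yield y = 0.049. Modified duration first:
  t   CF        PV=CF/(1+0.049)^t    t·PV
  1       110.00       104.8618       104.8618
  2       110.00        99.9636       199.9271
  3       110.00        95.2941       285.8824
  4       110.00        90.8428       363.3714
  5       110.00        86.5995       432.9974
  6     2,110.00     1,583.5418     9,501.2507
  Σ                  2,061.1036    10,888.2907
P = 2,061.1036; D_Mac = 5.28275 yrs; D_mod = 5.28275/(1+0.049) = 5.03598 yrs.
ΔP/P ≈ -D_mod · Δy = -5.03598 × (+0.005) = -0.025180 = -2.5180%.

-2.52%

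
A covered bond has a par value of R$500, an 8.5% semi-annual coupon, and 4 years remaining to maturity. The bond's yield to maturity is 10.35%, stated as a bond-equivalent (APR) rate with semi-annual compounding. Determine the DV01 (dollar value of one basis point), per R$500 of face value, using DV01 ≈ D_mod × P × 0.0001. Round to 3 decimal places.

Periodic yield y = 0.05175.
  t   CF        PV=CF/(1+0.05175)^t    t·PV
  1        21.25        20.2044        20.2044
  2        21.25        19.2103        38.4206
  3        21.25        18.2651        54.7952
  4        21.25        17.3664        69.4654
  5        21.25        16.5119        82.5594
  6        21.25        15.6994        94.1966
  7        21.25        14.9270       104.4887
  8       521.25       348.1336     2,785.0686
  Σ                    470.3180     3,249.1988
P = 470.3180; D_Mac = 6.90852 half-year periods = 3.45426 yrs; D_mod = 3.28430 yrs.
DV01 ≈ 3.28430 × 470.3180 × 0.0001 = 0.154466.

R$0.154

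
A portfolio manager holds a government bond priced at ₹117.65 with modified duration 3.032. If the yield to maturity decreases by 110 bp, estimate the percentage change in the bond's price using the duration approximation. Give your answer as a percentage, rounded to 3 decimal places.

Duration approximation: ΔP/P ≈ -D_mod · Δy = -3.032 × (-0.011) = +0.033352.
As a percentage: +3.3352%.

+3.335%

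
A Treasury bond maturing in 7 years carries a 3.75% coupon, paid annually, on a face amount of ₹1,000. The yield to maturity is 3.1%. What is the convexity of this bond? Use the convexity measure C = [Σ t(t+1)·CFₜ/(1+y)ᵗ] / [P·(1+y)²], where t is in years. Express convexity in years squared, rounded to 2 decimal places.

45.72

With y = 0.031:
  t   CF        PV=CF/(1+0.031)^t    t·PV        t(t+1)·PV
  1        37.50        36.3725        36.3725          72.7449
  2        37.50        35.2788        70.5576         211.6729
  3        37.50        34.2181       102.6542         410.6166
  4        37.50        33.1892       132.7567         663.7837
  5        37.50        32.1913       160.9563         965.7377
  6        37.50        31.2233       187.3400       1,311.3800
  7     1,037.50       837.8716     5,865.1009      46,920.8073
  Σ                  1,040.3447     6,555.7382      50,556.7431
P = 1,040.3447.
Convexity = Σ t(t+1)·PV / [P·(1+y)²] = 50,556.7431 / (1,040.3447 × 1.062961) = 45.71772.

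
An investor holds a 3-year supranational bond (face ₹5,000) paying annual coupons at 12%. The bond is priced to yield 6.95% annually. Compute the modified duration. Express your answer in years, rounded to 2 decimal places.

2.53 years

Periodic yield y = 0.0695. First find Macaulay duration:
  t   CF        PV=CF/(1+0.0695)^t    t·PV
  1       600.00       561.0098       561.0098
  2       600.00       524.5534     1,049.1067
  3     5,600.00     4,577.6824    13,733.0473
  Σ                  5,663.2456    15,343.1638
P = 5,663.2456; Macaulay duration = 15,343.1638 / 5,663.2456 = 2.70925 years.
Modified duration = D_Mac / (1 + y) = 2.70925 / 1.0695 = 2.53320 years.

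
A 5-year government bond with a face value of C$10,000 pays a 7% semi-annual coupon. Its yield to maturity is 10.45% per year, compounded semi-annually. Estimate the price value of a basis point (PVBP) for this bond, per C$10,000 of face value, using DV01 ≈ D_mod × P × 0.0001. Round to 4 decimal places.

Periodic yield y = 0.05225.
  t   CF        PV=CF/(1+0.05225)^t    t·PV
  1       350.00       332.6206       332.6206
  2       350.00       316.1041       632.2083
  3       350.00       300.4078       901.2235
  4       350.00       285.4909     1,141.9637
  5       350.00       271.3147     1,356.5736
  6       350.00       257.8425     1,547.0548
  7       350.00       245.0392     1,715.2742
  8       350.00       232.8716     1,862.9730
  9       350.00       221.3083     1,991.7744
  10   10,350.00     6,219.4360    62,194.3603
  Σ                  8,682.4357    73,676.0263
P = 8,682.4357; D_Mac = 8.48564 half-year periods = 4.24282 yrs; D_mod = 4.03214 yrs.
DV01 ≈ 4.03214 × 8,682.4357 × 0.0001 = 3.500880.

C$3.5009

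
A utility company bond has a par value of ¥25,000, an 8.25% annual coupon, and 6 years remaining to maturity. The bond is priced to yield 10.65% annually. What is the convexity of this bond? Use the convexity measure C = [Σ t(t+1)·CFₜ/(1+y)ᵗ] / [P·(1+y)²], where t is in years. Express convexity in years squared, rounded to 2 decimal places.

26.07

With y = 0.1065:
  t   CF        PV=CF/(1+0.1065)^t    t·PV        t(t+1)·PV
  1     2,062.50     1,863.9855     1,863.9855       3,727.9711
  2     2,062.50     1,684.5780     3,369.1560      10,107.4679
  3     2,062.50     1,522.4383     4,567.3149      18,269.2597
  4     2,062.50     1,375.9045     5,503.6179      27,518.0896
  5     2,062.50     1,243.4744     6,217.3722      37,304.2335
  6    27,062.50    14,745.4966    88,472.9798     619,310.8583
  Σ                 22,435.8774   109,994.4263     716,237.8800
P = 22,435.8774.
Convexity = Σ t(t+1)·PV / [P·(1+y)²] = 716,237.8800 / (22,435.8774 × 1.224342) = 26.07422.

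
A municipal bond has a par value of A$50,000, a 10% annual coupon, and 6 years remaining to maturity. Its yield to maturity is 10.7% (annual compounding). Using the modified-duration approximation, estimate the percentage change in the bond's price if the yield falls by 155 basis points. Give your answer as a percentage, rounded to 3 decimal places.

+6.680%

Periodic yield y = 0.107. Modified duration first:
  t   CF        PV=CF/(1+0.107)^t    t·PV
  1     5,000.00     4,516.7118     4,516.7118
  2     5,000.00     4,080.1372     8,160.2743
  3     5,000.00     3,685.7608    11,057.2823
  4     5,000.00     3,329.5038    13,318.0154
  5     5,000.00     3,007.6819    15,038.4094
  6    55,000.00    29,886.6312   179,319.7871
  Σ                 48,506.4267   231,410.4803
P = 48,506.4267; D_Mac = 4.77072 yrs; D_mod = 4.77072/(1+0.107) = 4.30959 yrs.
ΔP/P ≈ -D_mod · Δy = -4.30959 × (-0.0155) = +0.066799 = +6.6799%.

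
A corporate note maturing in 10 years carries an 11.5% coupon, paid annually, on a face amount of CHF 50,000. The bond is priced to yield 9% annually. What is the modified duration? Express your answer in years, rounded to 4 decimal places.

Periodic yield y = 0.09. First find Macaulay duration:
  t   CF        PV=CF/(1+0.09)^t    t·PV
  1     5,750.00     5,275.2294     5,275.2294
  2     5,750.00     4,839.6600     9,679.3199
  3     5,750.00     4,440.0550    13,320.1650
  4     5,750.00     4,073.4450    16,293.7799
  5     5,750.00     3,737.1055    18,685.5274
  6     5,750.00     3,428.5371    20,571.2228
  7     5,750.00     3,145.4469    22,018.1284
  8     5,750.00     2,885.7311    23,085.8489
  9     5,750.00     2,647.4597    23,827.1376
  10   55,750.00    23,549.4025   235,494.0248
  Σ                 58,022.0721   388,250.3840
P = 58,022.0721; Macaulay duration = 388,250.3840 / 58,022.0721 = 6.69143 years.
Modified duration = D_Mac / (1 + y) = 6.69143 / 1.09 = 6.13892 years.

6.1389 years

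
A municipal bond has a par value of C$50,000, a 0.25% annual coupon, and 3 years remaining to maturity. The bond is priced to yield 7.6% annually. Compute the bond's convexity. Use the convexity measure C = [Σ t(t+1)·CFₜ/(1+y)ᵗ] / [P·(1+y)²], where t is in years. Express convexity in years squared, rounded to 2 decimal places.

With y = 0.076:
  t   CF        PV=CF/(1+0.076)^t    t·PV        t(t+1)·PV
  1       125.00       116.1710       116.1710         232.3420
  2       125.00       107.9656       215.9312         647.7937
  3    50,125.00    40,236.2568   120,708.7705     482,835.0820
  Σ                 40,460.3935   121,040.8727     483,715.2177
P = 40,460.3935.
Convexity = Σ t(t+1)·PV / [P·(1+y)²] = 483,715.2177 / (40,460.3935 × 1.157776) = 10.32607.

10.33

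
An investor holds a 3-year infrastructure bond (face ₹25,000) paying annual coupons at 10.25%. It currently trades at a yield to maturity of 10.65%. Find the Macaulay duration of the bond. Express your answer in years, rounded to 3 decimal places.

2.728 years

Periodic yield y = 0.1065. Discount each cash flow and weight by its year:
  t   CF        PV=CF/(1+0.1065)^t    t·PV
  1     2,562.50     2,315.8608     2,315.8608
  2     2,562.50     2,092.9605     4,185.9211
  3    27,562.50    20,345.3119    61,035.9357
  Σ                 24,754.1332    67,537.7176
Price P = Σ PV = 24,754.1332.
Macaulay duration = Σ(t·PV) / P = 67,537.7176 / 24,754.1332 = 2.72834 years.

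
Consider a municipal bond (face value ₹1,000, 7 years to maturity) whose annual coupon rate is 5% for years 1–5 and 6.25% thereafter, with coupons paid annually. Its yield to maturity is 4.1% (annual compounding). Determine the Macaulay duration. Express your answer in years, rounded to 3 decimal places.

Periodic yield y = 0.041. Discount each cash flow and weight by its year:
  t   CF        PV=CF/(1+0.041)^t    t·PV
  1        50.00        48.0307        48.0307
  2        50.00        46.1390        92.2781
  3        50.00        44.3218       132.9655
  4        50.00        42.5762       170.3049
  5        50.00        40.8993       204.4967
  6        62.50        49.1106       294.6639
  7     1,062.50       801.9990     5,613.9931
  Σ                  1,073.0768     6,556.7329
Price P = Σ PV = 1,073.0768.
Macaulay duration = Σ(t·PV) / P = 6,556.7329 / 1,073.0768 = 6.11022 years.

6.110 years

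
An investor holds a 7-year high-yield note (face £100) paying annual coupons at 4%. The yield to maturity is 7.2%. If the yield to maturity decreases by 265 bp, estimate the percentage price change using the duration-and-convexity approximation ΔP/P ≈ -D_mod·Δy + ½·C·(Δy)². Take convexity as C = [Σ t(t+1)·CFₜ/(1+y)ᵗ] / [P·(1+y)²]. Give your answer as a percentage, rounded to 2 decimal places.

+16.65%

With y = 0.072:
  t   CF        PV=CF/(1+0.072)^t    t·PV        t(t+1)·PV
  1         4.00         3.7313         3.7313           7.4627
  2         4.00         3.4807         6.9615          20.8844
  3         4.00         3.2470         9.7409          38.9634
  4         4.00         3.0289        12.1155          60.5774
  5         4.00         2.8254        14.1272          84.7632
  6         4.00         2.6357        15.8140         110.6982
  7       104.00        63.9249       447.4741       3,579.7926
  Σ                     82.8739       509.9644       3,903.1419
P = 82.8739; D_Mac = 6.15350 yrs; D_mod = 5.74021 yrs; C = 40.98332.
Duration effect: -5.74021 × (-0.0265) = +0.152115
Convexity effect: 0.5 × 40.98332 × (-0.0265)² = +0.0143903
ΔP/P ≈ +0.152115 + 0.0143903 = +0.166506 = +16.6506%.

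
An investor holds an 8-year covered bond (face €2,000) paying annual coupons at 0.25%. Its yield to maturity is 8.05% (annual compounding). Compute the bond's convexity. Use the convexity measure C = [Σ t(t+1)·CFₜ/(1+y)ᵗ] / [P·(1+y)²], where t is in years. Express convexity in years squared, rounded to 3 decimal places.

With y = 0.0805:
  t   CF        PV=CF/(1+0.0805)^t    t·PV        t(t+1)·PV
  1         5.00         4.6275         4.6275           9.2550
  2         5.00         4.2827         8.5655          25.6964
  3         5.00         3.9637        11.8910          47.5638
  4         5.00         3.6684        14.6734          73.3670
  5         5.00         3.3950        16.9752         101.8515
  6         5.00         3.1421        18.8527         131.9686
  7         5.00         2.9080        20.3561         162.8488
  8     2,005.00     1,079.2355     8,633.8837      77,704.9533
  Σ                  1,105.2229     8,729.8250      78,257.5044
P = 1,105.2229.
Convexity = Σ t(t+1)·PV / [P·(1+y)²] = 78,257.5044 / (1,105.2229 × 1.167480) = 60.64941.

60.649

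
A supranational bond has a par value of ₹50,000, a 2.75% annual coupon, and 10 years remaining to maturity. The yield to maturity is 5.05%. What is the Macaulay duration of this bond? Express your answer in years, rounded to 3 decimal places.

8.737 years

Periodic yield y = 0.0505. Discount each cash flow and weight by its year:
  t   CF        PV=CF/(1+0.0505)^t    t·PV
  1     1,375.00     1,308.9005     1,308.9005
  2     1,375.00     1,245.9786     2,491.9572
  3     1,375.00     1,186.0815     3,558.2445
  4     1,375.00     1,129.0638     4,516.2551
  5     1,375.00     1,074.7870     5,373.9351
  6     1,375.00     1,023.1195     6,138.7169
  7     1,375.00       973.9357     6,817.5501
  8     1,375.00       927.1164     7,416.9309
  9     1,375.00       882.5477     7,942.9293
  10   51,375.00    31,389.9965   313,899.9651
  Σ                 41,141.5272   359,465.3848
Price P = Σ PV = 41,141.5272.
Macaulay duration = Σ(t·PV) / P = 359,465.3848 / 41,141.5272 = 8.73729 years.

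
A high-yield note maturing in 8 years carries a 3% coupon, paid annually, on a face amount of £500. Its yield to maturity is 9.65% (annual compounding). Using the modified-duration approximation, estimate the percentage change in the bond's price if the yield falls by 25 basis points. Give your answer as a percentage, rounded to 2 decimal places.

+1.59%

Periodic yield y = 0.0965. Modified duration first:
  t   CF        PV=CF/(1+0.0965)^t    t·PV
  1        15.00        13.6799        13.6799
  2        15.00        12.4760        24.9519
  3        15.00        11.3780        34.1340
  4        15.00        10.3766        41.5066
  5        15.00         9.4634        47.3171
  6        15.00         8.6306        51.7834
  7        15.00         7.8710        55.0971
  8       515.00       246.4553     1,971.6423
  Σ                    320.3308     2,240.1123
P = 320.3308; D_Mac = 6.99312 yrs; D_mod = 6.99312/(1+0.0965) = 6.37768 yrs.
ΔP/P ≈ -D_mod · Δy = -6.37768 × (-0.0025) = +0.015944 = +1.5944%.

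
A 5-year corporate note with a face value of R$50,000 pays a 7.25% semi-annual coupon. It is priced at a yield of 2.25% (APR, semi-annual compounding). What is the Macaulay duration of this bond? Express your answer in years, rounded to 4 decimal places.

4.3660 years

Periodic yield y = 0.01125. Discount each cash flow and weight by its period:
  t   CF        PV=CF/(1+0.01125)^t    t·PV
  1     1,812.50     1,792.3362     1,792.3362
  2     1,812.50     1,772.3968     3,544.7935
  3     1,812.50     1,752.6791     5,258.0373
  4     1,812.50     1,733.1808     6,932.7233
  5     1,812.50     1,713.8995     8,569.4973
  6     1,812.50     1,694.8326    10,168.9956
  7     1,812.50     1,675.9778    11,731.8449
  8     1,812.50     1,657.3328    13,258.6628
  9     1,812.50     1,638.8953    14,750.0575
  10   51,812.50    46,328.6027   463,286.0269
  Σ                 61,760.1336   539,292.9753
Price P = Σ PV = 61,760.1336.
Macaulay duration = Σ(t·PV) / P = 539,292.9753 / 61,760.1336 = 8.73206 half-year periods.
In years: 8.73206 / 2 = 4.36603 years.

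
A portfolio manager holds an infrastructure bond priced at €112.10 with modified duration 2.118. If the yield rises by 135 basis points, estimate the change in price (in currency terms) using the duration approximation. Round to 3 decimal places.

Duration approximation: ΔP/P ≈ -D_mod · Δy = -2.118 × (+0.0135) = -0.028593.
ΔP ≈ 112.10 × (-0.028593) = -3.2052753.

-€3.205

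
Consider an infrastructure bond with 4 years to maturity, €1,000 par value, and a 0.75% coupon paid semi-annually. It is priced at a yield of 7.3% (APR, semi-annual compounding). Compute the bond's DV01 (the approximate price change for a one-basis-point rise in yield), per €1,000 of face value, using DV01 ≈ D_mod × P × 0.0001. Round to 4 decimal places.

Periodic yield y = 0.0365.
  t   CF        PV=CF/(1+0.0365)^t    t·PV
  1         3.75         3.6179         3.6179
  2         3.75         3.4905         6.9811
  3         3.75         3.3676        10.1029
  4         3.75         3.2490        12.9961
  5         3.75         3.1346        15.6731
  6         3.75         3.0242        18.1454
  7         3.75         2.9177        20.4242
  8     1,003.75       753.4789     6,027.8314
  Σ                    776.2807     6,115.7720
P = 776.2807; D_Mac = 7.87830 half-year periods = 3.93915 yrs; D_mod = 3.80043 yrs.
DV01 ≈ 3.80043 × 776.2807 × 0.0001 = 0.295020.

€0.2950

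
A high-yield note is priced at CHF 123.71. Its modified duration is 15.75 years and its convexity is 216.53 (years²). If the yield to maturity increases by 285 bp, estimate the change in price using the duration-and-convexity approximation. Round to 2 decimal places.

-CHF 44.65

Duration effect: -D_mod·Δy = -15.75 × (+0.0285) = -0.448875
Convexity effect: ½·C·(Δy)² = 0.5 × 216.53 × (0.0285)² = +0.08793824625
ΔP/P ≈ -0.448875 + 0.08793824625 = -0.36093675375
ΔP ≈ 123.71 × (-0.36093675375) = -44.6514858064125.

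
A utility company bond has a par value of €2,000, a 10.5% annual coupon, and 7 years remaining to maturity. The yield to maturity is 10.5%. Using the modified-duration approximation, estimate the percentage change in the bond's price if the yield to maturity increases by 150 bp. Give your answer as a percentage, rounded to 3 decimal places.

-7.184%

Periodic yield y = 0.105. Modified duration first:
  t   CF        PV=CF/(1+0.105)^t    t·PV
  1       210.00       190.0452       190.0452
  2       210.00       171.9867       343.9733
  3       210.00       155.6440       466.9321
  4       210.00       140.8543       563.4173
  5       210.00       127.4700       637.3499
  6       210.00       115.3574       692.1447
  7     2,210.00     1,098.6423     7,690.4963
  Σ                  2,000.0000    10,584.3588
P = 2,000.0000; D_Mac = 5.29218 yrs; D_mod = 5.29218/(1+0.105) = 4.78930 yrs.
ΔP/P ≈ -D_mod · Δy = -4.78930 × (+0.015) = -0.071840 = -7.1840%.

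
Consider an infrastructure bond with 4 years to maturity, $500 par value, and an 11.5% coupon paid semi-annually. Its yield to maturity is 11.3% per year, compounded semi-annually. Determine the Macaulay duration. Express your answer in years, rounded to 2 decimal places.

Periodic yield y = 0.0565. Discount each cash flow and weight by its period:
  t   CF        PV=CF/(1+0.0565)^t    t·PV
  1        28.75        27.2125        27.2125
  2        28.75        25.7572        51.5144
  3        28.75        24.3798        73.1393
  4        28.75        23.0760        92.3039
  5        28.75        21.8419       109.2095
  6        28.75        20.6738       124.0430
  7        28.75        19.5682       136.9775
  8       528.75       340.6390     2,725.1120
  Σ                    503.1484     3,339.5120
Price P = Σ PV = 503.1484.
Macaulay duration = Σ(t·PV) / P = 3,339.5120 / 503.1484 = 6.63723 half-year periods.
In years: 6.63723 / 2 = 3.31862 years.

3.32 years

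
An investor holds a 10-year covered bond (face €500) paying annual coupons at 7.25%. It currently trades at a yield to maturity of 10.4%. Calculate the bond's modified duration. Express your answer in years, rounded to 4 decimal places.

Periodic yield y = 0.104. First find Macaulay duration:
  t   CF        PV=CF/(1+0.104)^t    t·PV
  1        36.25        32.8351        32.8351
  2        36.25        29.7420        59.4840
  3        36.25        26.9402        80.8206
  4        36.25        24.4024        97.6094
  5        36.25        22.1036       110.5179
  6        36.25        20.0214       120.1282
  7        36.25        18.1353       126.9470
  8        36.25        16.4269       131.4151
  9        36.25        14.8794       133.9149
  10      536.25       199.3777     1,993.7770
  Σ                    404.8639     2,887.4492
P = 404.8639; Macaulay duration = 2,887.4492 / 404.8639 = 7.13190 years.
Modified duration = D_Mac / (1 + y) = 7.13190 / 1.104 = 6.46005 years.

6.4601 years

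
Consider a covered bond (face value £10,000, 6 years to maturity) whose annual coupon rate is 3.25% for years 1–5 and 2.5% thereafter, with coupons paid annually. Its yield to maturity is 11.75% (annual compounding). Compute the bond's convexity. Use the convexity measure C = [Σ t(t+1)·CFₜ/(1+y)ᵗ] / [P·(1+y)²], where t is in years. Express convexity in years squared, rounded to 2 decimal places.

With y = 0.1175:
  t   CF        PV=CF/(1+0.1175)^t    t·PV        t(t+1)·PV
  1       325.00       290.8277       290.8277         581.6555
  2       325.00       260.2485       520.4971       1,561.4912
  3       325.00       232.8846       698.6538       2,794.6152
  4       325.00       208.3978       833.5914       4,167.9570
  5       325.00       186.4858       932.4289       5,594.5731
  6    10,250.00     5,263.0643    31,578.3857     221,048.6999
  Σ                  6,441.9088    34,854.3846     235,748.9919
P = 6,441.9088.
Convexity = Σ t(t+1)·PV / [P·(1+y)²] = 235,748.9919 / (6,441.9088 × 1.248806) = 29.30490.

29.30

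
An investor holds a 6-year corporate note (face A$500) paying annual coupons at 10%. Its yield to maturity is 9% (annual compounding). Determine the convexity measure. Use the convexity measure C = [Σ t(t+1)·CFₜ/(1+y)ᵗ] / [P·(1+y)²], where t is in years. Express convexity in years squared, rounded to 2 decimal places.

With y = 0.09:
  t   CF        PV=CF/(1+0.09)^t    t·PV        t(t+1)·PV
  1        50.00        45.8716        45.8716          91.7431
  2        50.00        42.0840        84.1680         252.5040
  3        50.00        38.6092       115.8275         463.3101
  4        50.00        35.4213       141.6850         708.4252
  5        50.00        32.4966       162.4828         974.8971
  6       550.00       327.9470     1,967.6822      13,773.7753
  Σ                    522.4296     2,517.7171      16,264.6547
P = 522.4296.
Convexity = Σ t(t+1)·PV / [P·(1+y)²] = 16,264.6547 / (522.4296 × 1.188100) = 26.20379.

26.20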